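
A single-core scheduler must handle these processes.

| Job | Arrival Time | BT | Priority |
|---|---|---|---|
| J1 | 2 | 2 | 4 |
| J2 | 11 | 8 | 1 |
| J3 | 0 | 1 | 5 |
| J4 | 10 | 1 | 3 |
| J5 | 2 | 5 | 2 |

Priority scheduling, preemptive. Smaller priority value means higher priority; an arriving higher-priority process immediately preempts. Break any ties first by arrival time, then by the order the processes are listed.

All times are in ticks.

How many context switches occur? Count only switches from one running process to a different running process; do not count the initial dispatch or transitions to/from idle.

Gantt: | J3 0-1 | idle 1-2 | J5 2-7 | J1 7-9 | idle 9-10 | J4 10-11 | J2 11-19 |
Completion: J1=9  J2=19  J3=1  J4=11  J5=7
Turnaround (C−A): J1=7  J2=8  J3=1  J4=1  J5=5

2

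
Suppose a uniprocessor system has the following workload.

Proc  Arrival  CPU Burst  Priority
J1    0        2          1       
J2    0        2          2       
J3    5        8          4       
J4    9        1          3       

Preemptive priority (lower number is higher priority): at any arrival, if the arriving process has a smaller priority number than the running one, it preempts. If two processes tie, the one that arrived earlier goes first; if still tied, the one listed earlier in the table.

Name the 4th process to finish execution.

J3

Gantt: | J1 0-2 | J2 2-4 | idle 4-5 | J3 5-9 | J4 9-10 | J3 10-14 |
Completion: J1=2  J2=4  J3=14  J4=10
Turnaround (C−A): J1=2  J2=4  J3=9  J4=1
Finish order: J1 → J2 → J4 → J3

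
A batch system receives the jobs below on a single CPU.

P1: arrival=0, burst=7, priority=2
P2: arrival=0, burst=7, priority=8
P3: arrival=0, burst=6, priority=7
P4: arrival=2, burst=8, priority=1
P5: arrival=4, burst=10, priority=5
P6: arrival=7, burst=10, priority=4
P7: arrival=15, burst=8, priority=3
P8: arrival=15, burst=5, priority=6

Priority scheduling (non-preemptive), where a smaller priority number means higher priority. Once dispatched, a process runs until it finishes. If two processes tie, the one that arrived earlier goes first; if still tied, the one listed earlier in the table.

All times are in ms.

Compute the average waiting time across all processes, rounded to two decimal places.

22.50

Gantt: | P1 0-7 | P4 7-15 | P7 15-23 | P6 23-33 | P5 33-43 | P8 43-48 | P3 48-54 | P2 54-61 |
Completion: P1=7  P2=61  P3=54  P4=15  P5=43  P6=33  P7=23  P8=48
Turnaround (C−A): P1=7  P2=61  P3=54  P4=13  P5=39  P6=26  P7=8  P8=33
Waiting times: P1=0, P2=54, P3=48, P4=5, P5=29, P6=16, P7=0, P8=28
Average waiting = (0+54+48+5+29+16+0+28) / 8 = 180/8 = 22.50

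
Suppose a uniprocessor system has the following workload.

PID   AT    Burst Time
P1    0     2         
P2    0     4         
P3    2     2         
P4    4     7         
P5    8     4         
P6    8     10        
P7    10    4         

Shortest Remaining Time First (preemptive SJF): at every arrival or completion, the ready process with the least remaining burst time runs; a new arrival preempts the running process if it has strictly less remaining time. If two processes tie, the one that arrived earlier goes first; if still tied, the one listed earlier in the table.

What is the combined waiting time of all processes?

33

Gantt: | P1 0-2 | P3 2-4 | P2 4-8 | P5 8-12 | P7 12-16 | P4 16-23 | P6 23-33 |
Completion: P1=2  P2=8  P3=4  P4=23  P5=12  P6=33  P7=16
Turnaround (C−A): P1=2  P2=8  P3=2  P4=19  P5=4  P6=25  P7=6
Waiting = turnaround − burst: P1=0, P2=4, P3=0, P4=12, P5=0, P6=15, P7=2
Total waiting = 0 + 4 + 0 + 12 + 0 + 15 + 2 = 33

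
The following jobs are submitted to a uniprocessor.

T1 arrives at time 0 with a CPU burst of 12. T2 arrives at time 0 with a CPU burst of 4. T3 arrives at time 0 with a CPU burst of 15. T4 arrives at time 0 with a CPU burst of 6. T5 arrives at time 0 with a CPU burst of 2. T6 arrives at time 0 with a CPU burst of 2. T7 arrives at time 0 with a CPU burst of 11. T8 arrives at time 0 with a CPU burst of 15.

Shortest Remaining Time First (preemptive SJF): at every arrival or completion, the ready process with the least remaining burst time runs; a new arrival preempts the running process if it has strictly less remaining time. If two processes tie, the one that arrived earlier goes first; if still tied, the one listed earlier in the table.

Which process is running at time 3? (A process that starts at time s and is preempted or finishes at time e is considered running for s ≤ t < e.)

Gantt: | T5 0-2 | T6 2-4 | T2 4-8 | T4 8-14 | T7 14-25 | T1 25-37 | T3 37-52 | T8 52-67 |
Completion: T1=37  T2=8  T3=52  T4=14  T5=2  T6=4  T7=25  T8=67

T6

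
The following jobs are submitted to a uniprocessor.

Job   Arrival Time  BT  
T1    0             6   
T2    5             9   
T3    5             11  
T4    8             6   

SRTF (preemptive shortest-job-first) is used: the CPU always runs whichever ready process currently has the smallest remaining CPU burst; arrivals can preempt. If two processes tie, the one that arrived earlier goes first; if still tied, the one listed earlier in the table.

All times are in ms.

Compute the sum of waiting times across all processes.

23

Schedule: | T1 0-6 | T2 6-8 | T4 8-14 | T2 14-21 | T3 21-32 |
Completion: T1=6  T2=21  T3=32  T4=14
Waiting = turnaround − burst: T1=0, T2=7, T3=16, T4=0
Total waiting = 0 + 7 + 16 + 0 = 23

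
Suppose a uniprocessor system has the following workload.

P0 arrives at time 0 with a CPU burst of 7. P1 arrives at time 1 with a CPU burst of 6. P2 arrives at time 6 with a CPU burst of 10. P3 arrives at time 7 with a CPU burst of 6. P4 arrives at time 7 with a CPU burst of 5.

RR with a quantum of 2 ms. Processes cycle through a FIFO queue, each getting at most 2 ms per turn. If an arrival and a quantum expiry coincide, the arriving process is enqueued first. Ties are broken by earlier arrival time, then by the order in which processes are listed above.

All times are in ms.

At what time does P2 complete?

34

Gantt: | P0 0-2 | P1 2-4 | P0 4-6 | P1 6-8 | P2 8-10 | P0 10-12 | P3 12-14 | P4 14-16 | P1 16-18 | P2 18-20 | P0 20-21 | P3 21-23 | P4 23-25 | P2 25-27 | P3 27-29 | P4 29-30 | P2 30-34 |
Completion: P0=21  P1=18  P2=34  P3=29  P4=30
Turnaround (C−A): P0=21  P1=17  P2=28  P3=22  P4=23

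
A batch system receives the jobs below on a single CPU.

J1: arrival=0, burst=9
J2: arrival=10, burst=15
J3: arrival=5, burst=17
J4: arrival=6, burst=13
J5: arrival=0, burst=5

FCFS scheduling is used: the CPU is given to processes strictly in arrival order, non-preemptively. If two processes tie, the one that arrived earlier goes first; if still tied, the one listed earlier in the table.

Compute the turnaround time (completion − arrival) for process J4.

Timeline: | J1 0-9 | J5 9-14 | J3 14-31 | J4 31-44 | J2 44-59 |
Completion: J1=9  J2=59  J3=31  J4=44  J5=14
Turnaround (C−A): J1=9  J2=49  J3=26  J4=38  J5=14
Turnaround(J4) = completion − arrival = 44 − 6 = 38

38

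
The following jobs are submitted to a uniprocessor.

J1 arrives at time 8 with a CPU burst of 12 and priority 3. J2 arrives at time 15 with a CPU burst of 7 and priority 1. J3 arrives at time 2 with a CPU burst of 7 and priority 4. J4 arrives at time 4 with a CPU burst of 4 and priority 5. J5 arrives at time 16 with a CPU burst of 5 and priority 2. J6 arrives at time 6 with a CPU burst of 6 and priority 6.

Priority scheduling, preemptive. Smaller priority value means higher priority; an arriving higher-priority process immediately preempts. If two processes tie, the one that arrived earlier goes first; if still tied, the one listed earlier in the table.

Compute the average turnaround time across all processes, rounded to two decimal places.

Schedule: | idle 0-2 | J3 2-8 | J1 8-15 | J2 15-22 | J5 22-27 | J1 27-32 | J3 32-33 | J4 33-37 | J6 37-43 |
Completion: J1=32  J2=22  J3=33  J4=37  J5=27  J6=43
Turnaround (C−A): J1=24  J2=7  J3=31  J4=33  J5=11  J6=37
Turnaround times: J1=24, J2=7, J3=31, J4=33, J5=11, J6=37
Average turnaround = (24+7+31+33+11+37) / 6 = 143/6 = 23.83

23.83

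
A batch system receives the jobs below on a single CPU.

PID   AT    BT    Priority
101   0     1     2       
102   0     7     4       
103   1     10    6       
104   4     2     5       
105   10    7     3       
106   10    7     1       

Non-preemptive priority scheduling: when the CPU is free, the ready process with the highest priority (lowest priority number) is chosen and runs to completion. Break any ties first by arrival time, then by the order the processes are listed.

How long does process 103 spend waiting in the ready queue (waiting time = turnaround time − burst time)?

Gantt: | 101 0-1 | 102 1-8 | 104 8-10 | 106 10-17 | 105 17-24 | 103 24-34 |
Completion: 101=1  102=8  103=34  104=10  105=24  106=17
Turnaround (C−A): 101=1  102=8  103=33  104=6  105=14  106=7
Waiting(103) = turnaround − burst = 33 − 10 = 23

23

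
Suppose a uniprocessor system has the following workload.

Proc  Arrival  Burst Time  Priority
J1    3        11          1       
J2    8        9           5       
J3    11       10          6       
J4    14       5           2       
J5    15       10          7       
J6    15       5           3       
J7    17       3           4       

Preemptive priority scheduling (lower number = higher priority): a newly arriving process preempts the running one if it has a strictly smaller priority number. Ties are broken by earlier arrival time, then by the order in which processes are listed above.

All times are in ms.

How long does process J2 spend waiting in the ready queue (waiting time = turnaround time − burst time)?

19

Gantt: | idle 0-3 | J1 3-14 | J4 14-19 | J6 19-24 | J7 24-27 | J2 27-36 | J3 36-46 | J5 46-56 |
Completion: J1=14  J2=36  J3=46  J4=19  J5=56  J6=24  J7=27
Waiting(J2) = turnaround − burst = 28 − 9 = 19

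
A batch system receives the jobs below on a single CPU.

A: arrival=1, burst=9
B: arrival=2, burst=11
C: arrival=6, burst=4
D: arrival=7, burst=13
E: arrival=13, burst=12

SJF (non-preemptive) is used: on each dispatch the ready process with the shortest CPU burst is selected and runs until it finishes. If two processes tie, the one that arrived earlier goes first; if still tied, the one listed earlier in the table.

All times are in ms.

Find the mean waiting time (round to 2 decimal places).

11.60

Gantt: | idle 0-1 | A 1-10 | C 10-14 | B 14-25 | E 25-37 | D 37-50 |
Completion: A=10  B=25  C=14  D=50  E=37
Turnaround (C−A): A=9  B=23  C=8  D=43  E=24
Waiting times: A=0, B=12, C=4, D=30, E=12
Average waiting = (0+12+4+30+12) / 5 = 58/5 = 11.60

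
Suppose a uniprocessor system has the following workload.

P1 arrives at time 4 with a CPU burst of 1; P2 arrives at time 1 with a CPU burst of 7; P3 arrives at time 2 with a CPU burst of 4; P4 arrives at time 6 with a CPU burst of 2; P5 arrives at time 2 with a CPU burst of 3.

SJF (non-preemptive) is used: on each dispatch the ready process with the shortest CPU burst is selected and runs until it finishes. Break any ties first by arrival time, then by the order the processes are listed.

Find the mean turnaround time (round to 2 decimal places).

Gantt: | idle 0-1 | P2 1-8 | P1 8-9 | P4 9-11 | P5 11-14 | P3 14-18 |
Completion: P1=9  P2=8  P3=18  P4=11  P5=14
Turnaround times: P1=5, P2=7, P3=16, P4=5, P5=12
Average turnaround = (5+7+16+5+12) / 5 = 45/5 = 9.00

9.00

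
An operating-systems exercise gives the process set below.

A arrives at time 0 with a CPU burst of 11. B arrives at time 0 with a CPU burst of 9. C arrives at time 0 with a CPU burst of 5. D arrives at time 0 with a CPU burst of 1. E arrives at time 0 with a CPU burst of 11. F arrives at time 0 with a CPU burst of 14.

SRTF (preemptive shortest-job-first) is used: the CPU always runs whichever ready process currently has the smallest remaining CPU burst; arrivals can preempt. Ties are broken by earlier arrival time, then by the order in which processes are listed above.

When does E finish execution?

37

Gantt: | D 0-1 | C 1-6 | B 6-15 | A 15-26 | E 26-37 | F 37-51 |
Completion: A=26  B=15  C=6  D=1  E=37  F=51
Turnaround (C−A): A=26  B=15  C=6  D=1  E=37  F=51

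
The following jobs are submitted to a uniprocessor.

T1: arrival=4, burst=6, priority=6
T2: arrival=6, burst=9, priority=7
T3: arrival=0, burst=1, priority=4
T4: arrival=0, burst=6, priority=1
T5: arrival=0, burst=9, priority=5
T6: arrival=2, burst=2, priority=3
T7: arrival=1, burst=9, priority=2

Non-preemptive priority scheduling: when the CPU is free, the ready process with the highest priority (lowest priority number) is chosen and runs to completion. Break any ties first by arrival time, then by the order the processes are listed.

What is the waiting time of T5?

Schedule: | T4 0-6 | T7 6-15 | T6 15-17 | T3 17-18 | T5 18-27 | T1 27-33 | T2 33-42 |
Completion: T1=33  T2=42  T3=18  T4=6  T5=27  T6=17  T7=15
Turnaround (C−A): T1=29  T2=36  T3=18  T4=6  T5=27  T6=15  T7=14
Waiting(T5) = turnaround − burst = 27 − 9 = 18

18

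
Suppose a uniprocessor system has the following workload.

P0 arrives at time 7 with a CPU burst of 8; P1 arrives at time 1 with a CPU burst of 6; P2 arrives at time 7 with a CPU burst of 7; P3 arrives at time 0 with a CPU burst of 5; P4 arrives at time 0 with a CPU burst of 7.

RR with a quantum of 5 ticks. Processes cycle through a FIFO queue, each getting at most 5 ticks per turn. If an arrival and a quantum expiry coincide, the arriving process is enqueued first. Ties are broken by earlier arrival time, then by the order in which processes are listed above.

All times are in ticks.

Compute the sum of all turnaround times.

Timeline: | P3 0-5 | P4 5-10 | P1 10-15 | P0 15-20 | P2 20-25 | P4 25-27 | P1 27-28 | P0 28-31 | P2 31-33 |
Completion: P0=31  P1=28  P2=33  P3=5  P4=27
Turnaround (C−A): P0=24  P1=27  P2=26  P3=5  P4=27
Turnaround = completion − arrival: P0=24, P1=27, P2=26, P3=5, P4=27
Total turnaround = 24 + 27 + 26 + 5 + 27 = 109

109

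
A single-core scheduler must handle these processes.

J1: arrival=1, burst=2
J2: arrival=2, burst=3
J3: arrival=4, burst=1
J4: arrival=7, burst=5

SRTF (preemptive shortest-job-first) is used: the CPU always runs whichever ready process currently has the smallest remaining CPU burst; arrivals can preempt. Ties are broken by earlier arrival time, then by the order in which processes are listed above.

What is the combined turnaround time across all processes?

Gantt: | idle 0-1 | J1 1-3 | J2 3-4 | J3 4-5 | J2 5-7 | J4 7-12 |
Completion: J1=3  J2=7  J3=5  J4=12
Turnaround (C−A): J1=2  J2=5  J3=1  J4=5
Turnaround = completion − arrival: J1=2, J2=5, J3=1, J4=5
Total turnaround = 2 + 5 + 1 + 5 = 13

13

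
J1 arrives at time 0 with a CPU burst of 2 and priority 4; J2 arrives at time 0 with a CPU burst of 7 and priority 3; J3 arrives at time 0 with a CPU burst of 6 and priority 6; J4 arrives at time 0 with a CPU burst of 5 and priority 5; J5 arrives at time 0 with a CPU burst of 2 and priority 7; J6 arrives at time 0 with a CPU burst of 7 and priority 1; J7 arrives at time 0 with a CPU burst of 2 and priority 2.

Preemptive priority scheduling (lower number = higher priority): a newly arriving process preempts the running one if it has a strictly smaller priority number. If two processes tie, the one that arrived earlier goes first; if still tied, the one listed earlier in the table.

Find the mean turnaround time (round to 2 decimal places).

19.00

Timeline: | J6 0-7 | J7 7-9 | J2 9-16 | J1 16-18 | J4 18-23 | J3 23-29 | J5 29-31 |
Completion: J1=18  J2=16  J3=29  J4=23  J5=31  J6=7  J7=9
Turnaround (C−A): J1=18  J2=16  J3=29  J4=23  J5=31  J6=7  J7=9
Turnaround times: J1=18, J2=16, J3=29, J4=23, J5=31, J6=7, J7=9
Average turnaround = (18+16+29+23+31+7+9) / 7 = 133/7 = 19.00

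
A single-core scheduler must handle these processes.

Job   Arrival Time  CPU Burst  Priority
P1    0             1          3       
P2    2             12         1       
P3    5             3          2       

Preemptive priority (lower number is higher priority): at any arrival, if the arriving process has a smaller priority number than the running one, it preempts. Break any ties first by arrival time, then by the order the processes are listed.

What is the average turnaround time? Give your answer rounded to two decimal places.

Schedule: | P1 0-1 | idle 1-2 | P2 2-14 | P3 14-17 |
Completion: P1=1  P2=14  P3=17
Turnaround times: P1=1, P2=12, P3=12
Average turnaround = (1+12+12) / 3 = 25/3 = 8.33

8.33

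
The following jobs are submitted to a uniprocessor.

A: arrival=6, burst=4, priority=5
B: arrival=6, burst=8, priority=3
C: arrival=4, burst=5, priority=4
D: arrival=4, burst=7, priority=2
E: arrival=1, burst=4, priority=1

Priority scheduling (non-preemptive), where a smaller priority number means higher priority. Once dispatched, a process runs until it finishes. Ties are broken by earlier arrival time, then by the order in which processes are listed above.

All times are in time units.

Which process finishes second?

D

Schedule: | idle 0-1 | E 1-5 | D 5-12 | B 12-20 | C 20-25 | A 25-29 |
Completion: A=29  B=20  C=25  D=12  E=5
Finish order: E → D → B → C → A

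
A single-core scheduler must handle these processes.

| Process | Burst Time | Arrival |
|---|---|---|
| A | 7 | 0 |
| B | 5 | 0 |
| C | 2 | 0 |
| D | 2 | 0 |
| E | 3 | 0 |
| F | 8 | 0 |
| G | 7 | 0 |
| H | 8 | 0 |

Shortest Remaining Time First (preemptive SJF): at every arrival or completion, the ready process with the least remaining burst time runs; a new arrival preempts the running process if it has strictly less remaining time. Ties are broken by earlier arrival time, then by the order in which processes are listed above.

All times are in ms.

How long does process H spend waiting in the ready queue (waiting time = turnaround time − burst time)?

Timeline: | C 0-2 | D 2-4 | E 4-7 | B 7-12 | A 12-19 | G 19-26 | F 26-34 | H 34-42 |
Completion: A=19  B=12  C=2  D=4  E=7  F=34  G=26  H=42
Waiting(H) = turnaround − burst = 42 − 8 = 34

34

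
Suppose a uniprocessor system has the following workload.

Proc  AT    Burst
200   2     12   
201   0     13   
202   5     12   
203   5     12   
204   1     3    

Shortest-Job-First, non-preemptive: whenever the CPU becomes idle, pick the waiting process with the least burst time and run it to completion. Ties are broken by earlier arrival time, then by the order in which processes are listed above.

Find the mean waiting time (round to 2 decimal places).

Schedule: | 201 0-13 | 204 13-16 | 200 16-28 | 202 28-40 | 203 40-52 |
Completion: 200=28  201=13  202=40  203=52  204=16
Waiting times: 200=14, 201=0, 202=23, 203=35, 204=12
Average waiting = (14+0+23+35+12) / 5 = 84/5 = 16.80

16.80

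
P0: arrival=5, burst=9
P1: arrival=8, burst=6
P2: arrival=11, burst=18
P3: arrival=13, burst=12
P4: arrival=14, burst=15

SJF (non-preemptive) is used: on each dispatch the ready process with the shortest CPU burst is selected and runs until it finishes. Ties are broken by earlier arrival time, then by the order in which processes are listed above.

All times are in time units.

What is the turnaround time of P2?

54

Gantt: | idle 0-5 | P0 5-14 | P1 14-20 | P3 20-32 | P4 32-47 | P2 47-65 |
Completion: P0=14  P1=20  P2=65  P3=32  P4=47
Turnaround(P2) = completion − arrival = 65 − 11 = 54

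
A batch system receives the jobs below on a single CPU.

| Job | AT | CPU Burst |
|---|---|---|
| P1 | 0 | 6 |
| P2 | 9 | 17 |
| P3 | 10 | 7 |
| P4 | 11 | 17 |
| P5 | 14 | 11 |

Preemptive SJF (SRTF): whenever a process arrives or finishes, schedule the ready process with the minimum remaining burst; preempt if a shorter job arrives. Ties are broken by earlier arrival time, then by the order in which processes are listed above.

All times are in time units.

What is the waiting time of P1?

Timeline: | P1 0-6 | idle 6-9 | P2 9-10 | P3 10-17 | P5 17-28 | P2 28-44 | P4 44-61 |
Completion: P1=6  P2=44  P3=17  P4=61  P5=28
Turnaround (C−A): P1=6  P2=35  P3=7  P4=50  P5=14
Waiting(P1) = turnaround − burst = 6 − 6 = 0

0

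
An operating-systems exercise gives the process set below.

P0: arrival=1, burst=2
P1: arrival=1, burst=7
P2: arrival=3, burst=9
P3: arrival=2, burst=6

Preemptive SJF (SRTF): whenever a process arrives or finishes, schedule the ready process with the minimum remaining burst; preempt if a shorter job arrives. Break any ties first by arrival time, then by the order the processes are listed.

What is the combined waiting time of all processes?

22

Timeline: | idle 0-1 | P0 1-3 | P3 3-9 | P1 9-16 | P2 16-25 |
Completion: P0=3  P1=16  P2=25  P3=9
Turnaround (C−A): P0=2  P1=15  P2=22  P3=7
Waiting = turnaround − burst: P0=0, P1=8, P2=13, P3=1
Total waiting = 0 + 8 + 13 + 1 = 22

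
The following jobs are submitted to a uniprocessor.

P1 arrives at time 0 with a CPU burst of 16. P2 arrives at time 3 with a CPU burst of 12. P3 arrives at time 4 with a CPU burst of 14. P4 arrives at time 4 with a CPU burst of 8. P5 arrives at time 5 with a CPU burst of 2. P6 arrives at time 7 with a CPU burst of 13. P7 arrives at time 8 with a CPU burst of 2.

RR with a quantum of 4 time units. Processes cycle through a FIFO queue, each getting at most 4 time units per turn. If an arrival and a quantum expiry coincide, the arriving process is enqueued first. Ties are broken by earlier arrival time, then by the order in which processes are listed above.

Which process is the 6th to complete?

Schedule: | P1 0-4 | P2 4-8 | P3 8-12 | P4 12-16 | P1 16-20 | P5 20-22 | P6 22-26 | P7 26-28 | P2 28-32 | P3 32-36 | P4 36-40 | P1 40-44 | P6 44-48 | P2 48-52 | P3 52-56 | P1 56-60 | P6 60-64 | P3 64-66 | P6 66-67 |
Completion: P1=60  P2=52  P3=66  P4=40  P5=22  P6=67  P7=28
Turnaround (C−A): P1=60  P2=49  P3=62  P4=36  P5=17  P6=60  P7=20
Finish order: P5 → P7 → P4 → P2 → P1 → P3 → P6

P3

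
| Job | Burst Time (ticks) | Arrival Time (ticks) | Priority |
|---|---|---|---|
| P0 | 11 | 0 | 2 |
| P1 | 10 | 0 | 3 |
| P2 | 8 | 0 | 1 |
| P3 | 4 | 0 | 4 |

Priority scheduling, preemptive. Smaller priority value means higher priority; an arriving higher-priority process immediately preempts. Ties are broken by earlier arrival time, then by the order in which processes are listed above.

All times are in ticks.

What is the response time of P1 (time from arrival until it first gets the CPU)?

19

Timeline: | P2 0-8 | P0 8-19 | P1 19-29 | P3 29-33 |
Completion: P0=19  P1=29  P2=8  P3=33
Turnaround (C−A): P0=19  P1=29  P2=8  P3=33
Response(P1) = first start − arrival = 19 − 0 = 19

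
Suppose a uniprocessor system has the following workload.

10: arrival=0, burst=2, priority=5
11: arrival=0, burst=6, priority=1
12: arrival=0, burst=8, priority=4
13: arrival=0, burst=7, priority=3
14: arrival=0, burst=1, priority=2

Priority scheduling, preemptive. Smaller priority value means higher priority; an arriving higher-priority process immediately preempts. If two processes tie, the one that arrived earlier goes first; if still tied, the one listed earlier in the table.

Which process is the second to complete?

Schedule: | 11 0-6 | 14 6-7 | 13 7-14 | 12 14-22 | 10 22-24 |
Completion: 10=24  11=6  12=22  13=14  14=7
Finish order: 11 → 14 → 13 → 12 → 10

14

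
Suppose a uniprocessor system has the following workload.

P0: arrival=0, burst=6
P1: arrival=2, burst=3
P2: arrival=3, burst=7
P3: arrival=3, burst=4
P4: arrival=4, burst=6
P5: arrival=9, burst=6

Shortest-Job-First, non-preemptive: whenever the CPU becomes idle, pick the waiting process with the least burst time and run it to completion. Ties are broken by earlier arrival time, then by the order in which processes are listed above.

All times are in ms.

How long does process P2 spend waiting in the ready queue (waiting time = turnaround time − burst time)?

22

Gantt: | P0 0-6 | P1 6-9 | P3 9-13 | P4 13-19 | P5 19-25 | P2 25-32 |
Completion: P0=6  P1=9  P2=32  P3=13  P4=19  P5=25
Turnaround (C−A): P0=6  P1=7  P2=29  P3=10  P4=15  P5=16
Waiting(P2) = turnaround − burst = 29 − 7 = 22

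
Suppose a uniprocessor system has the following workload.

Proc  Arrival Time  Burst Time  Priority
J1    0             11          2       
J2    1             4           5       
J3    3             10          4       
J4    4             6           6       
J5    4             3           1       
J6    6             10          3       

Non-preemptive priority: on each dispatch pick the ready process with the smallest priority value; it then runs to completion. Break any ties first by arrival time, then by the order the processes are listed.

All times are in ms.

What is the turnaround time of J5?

10

Timeline: | J1 0-11 | J5 11-14 | J6 14-24 | J3 24-34 | J2 34-38 | J4 38-44 |
Completion: J1=11  J2=38  J3=34  J4=44  J5=14  J6=24
Turnaround(J5) = completion − arrival = 14 − 4 = 10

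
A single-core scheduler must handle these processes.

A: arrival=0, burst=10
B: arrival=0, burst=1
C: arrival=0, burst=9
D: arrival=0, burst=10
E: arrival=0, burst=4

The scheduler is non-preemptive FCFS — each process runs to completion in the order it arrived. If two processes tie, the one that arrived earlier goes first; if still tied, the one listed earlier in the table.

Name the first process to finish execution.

Schedule: | A 0-10 | B 10-11 | C 11-20 | D 20-30 | E 30-34 |
Completion: A=10  B=11  C=20  D=30  E=34
Finish order: A → B → C → D → E

A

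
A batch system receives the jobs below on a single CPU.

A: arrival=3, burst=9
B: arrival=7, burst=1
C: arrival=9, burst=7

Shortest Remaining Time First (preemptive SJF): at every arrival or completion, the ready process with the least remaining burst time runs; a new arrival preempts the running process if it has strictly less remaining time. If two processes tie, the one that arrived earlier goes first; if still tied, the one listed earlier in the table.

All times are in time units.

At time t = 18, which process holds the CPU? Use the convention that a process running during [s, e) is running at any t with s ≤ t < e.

C

Timeline: | idle 0-3 | A 3-7 | B 7-8 | A 8-13 | C 13-20 |
Completion: A=13  B=8  C=20
Turnaround (C−A): A=10  B=1  C=11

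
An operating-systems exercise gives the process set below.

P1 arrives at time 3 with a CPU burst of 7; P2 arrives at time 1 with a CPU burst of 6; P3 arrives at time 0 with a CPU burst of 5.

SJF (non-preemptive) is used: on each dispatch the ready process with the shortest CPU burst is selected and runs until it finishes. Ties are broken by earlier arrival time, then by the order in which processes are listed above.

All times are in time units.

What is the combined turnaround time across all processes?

Gantt: | P3 0-5 | P2 5-11 | P1 11-18 |
Completion: P1=18  P2=11  P3=5
Turnaround = completion − arrival: P1=15, P2=10, P3=5
Total turnaround = 15 + 10 + 5 = 30

30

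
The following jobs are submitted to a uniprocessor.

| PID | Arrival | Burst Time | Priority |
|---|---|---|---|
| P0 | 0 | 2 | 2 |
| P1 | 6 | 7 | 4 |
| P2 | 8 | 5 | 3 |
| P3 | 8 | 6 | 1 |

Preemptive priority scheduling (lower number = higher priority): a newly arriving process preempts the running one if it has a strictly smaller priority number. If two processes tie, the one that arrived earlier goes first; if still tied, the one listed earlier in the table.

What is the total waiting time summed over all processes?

Timeline: | P0 0-2 | idle 2-6 | P1 6-8 | P3 8-14 | P2 14-19 | P1 19-24 |
Completion: P0=2  P1=24  P2=19  P3=14
Turnaround (C−A): P0=2  P1=18  P2=11  P3=6
Waiting = turnaround − burst: P0=0, P1=11, P2=6, P3=0
Total waiting = 0 + 11 + 6 + 0 = 17

17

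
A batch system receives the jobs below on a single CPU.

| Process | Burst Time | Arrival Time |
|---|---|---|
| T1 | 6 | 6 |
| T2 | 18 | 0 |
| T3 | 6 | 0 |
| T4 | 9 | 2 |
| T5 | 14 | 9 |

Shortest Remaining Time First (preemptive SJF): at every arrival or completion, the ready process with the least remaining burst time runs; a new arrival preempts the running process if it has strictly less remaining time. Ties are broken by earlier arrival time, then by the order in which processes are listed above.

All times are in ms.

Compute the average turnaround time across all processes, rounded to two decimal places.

22.00

Schedule: | T3 0-6 | T1 6-12 | T4 12-21 | T5 21-35 | T2 35-53 |
Completion: T1=12  T2=53  T3=6  T4=21  T5=35
Turnaround times: T1=6, T2=53, T3=6, T4=19, T5=26
Average turnaround = (6+53+6+19+26) / 5 = 110/5 = 22.00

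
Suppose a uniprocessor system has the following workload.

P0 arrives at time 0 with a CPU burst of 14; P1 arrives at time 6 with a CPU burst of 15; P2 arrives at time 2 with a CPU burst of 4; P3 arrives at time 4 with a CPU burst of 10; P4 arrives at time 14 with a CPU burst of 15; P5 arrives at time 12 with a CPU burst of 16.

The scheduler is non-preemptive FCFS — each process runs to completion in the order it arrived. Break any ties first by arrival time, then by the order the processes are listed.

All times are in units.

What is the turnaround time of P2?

Timeline: | P0 0-14 | P2 14-18 | P3 18-28 | P1 28-43 | P5 43-59 | P4 59-74 |
Completion: P0=14  P1=43  P2=18  P3=28  P4=74  P5=59
Turnaround (C−A): P0=14  P1=37  P2=16  P3=24  P4=60  P5=47
Turnaround(P2) = completion − arrival = 18 − 2 = 16

16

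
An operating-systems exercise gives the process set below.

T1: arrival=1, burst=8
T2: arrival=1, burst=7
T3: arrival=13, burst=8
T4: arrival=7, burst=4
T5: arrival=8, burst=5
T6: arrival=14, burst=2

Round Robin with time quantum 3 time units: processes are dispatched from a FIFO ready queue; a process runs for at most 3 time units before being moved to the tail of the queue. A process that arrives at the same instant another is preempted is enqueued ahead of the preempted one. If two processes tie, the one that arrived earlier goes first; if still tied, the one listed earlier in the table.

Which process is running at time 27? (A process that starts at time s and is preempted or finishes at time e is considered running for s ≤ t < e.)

Timeline: | idle 0-1 | T1 1-4 | T2 4-7 | T1 7-10 | T4 10-13 | T2 13-16 | T5 16-19 | T1 19-21 | T3 21-24 | T4 24-25 | T6 25-27 | T2 27-28 | T5 28-30 | T3 30-35 |
Completion: T1=21  T2=28  T3=35  T4=25  T5=30  T6=27
Turnaround (C−A): T1=20  T2=27  T3=22  T4=18  T5=22  T6=13

T2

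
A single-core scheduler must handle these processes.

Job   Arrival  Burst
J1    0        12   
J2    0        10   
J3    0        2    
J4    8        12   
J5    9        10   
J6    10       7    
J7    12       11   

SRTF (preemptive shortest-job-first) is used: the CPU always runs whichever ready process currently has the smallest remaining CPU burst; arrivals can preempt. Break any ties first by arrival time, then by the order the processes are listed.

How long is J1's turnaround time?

Gantt: | J3 0-2 | J2 2-12 | J6 12-19 | J5 19-29 | J7 29-40 | J1 40-52 | J4 52-64 |
Completion: J1=52  J2=12  J3=2  J4=64  J5=29  J6=19  J7=40
Turnaround(J1) = completion − arrival = 52 − 0 = 52

52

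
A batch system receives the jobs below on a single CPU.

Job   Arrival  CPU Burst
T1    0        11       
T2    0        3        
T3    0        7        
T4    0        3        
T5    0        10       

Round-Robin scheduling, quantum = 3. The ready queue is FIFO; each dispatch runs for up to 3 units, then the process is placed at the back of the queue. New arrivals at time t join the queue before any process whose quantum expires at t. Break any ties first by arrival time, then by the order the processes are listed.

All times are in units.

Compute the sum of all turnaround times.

113

Gantt: | T1 0-3 | T2 3-6 | T3 6-9 | T4 9-12 | T5 12-15 | T1 15-18 | T3 18-21 | T5 21-24 | T1 24-27 | T3 27-28 | T5 28-31 | T1 31-33 | T5 33-34 |
Completion: T1=33  T2=6  T3=28  T4=12  T5=34
Turnaround (C−A): T1=33  T2=6  T3=28  T4=12  T5=34
Turnaround = completion − arrival: T1=33, T2=6, T3=28, T4=12, T5=34
Total turnaround = 33 + 6 + 28 + 12 + 34 = 113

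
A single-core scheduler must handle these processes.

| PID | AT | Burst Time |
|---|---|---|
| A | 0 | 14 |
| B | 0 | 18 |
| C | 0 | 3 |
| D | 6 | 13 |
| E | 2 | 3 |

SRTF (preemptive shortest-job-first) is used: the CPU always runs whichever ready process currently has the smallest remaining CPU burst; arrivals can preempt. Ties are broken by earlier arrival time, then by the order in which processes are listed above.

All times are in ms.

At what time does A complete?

Schedule: | C 0-3 | E 3-6 | D 6-19 | A 19-33 | B 33-51 |
Completion: A=33  B=51  C=3  D=19  E=6
Turnaround (C−A): A=33  B=51  C=3  D=13  E=4

33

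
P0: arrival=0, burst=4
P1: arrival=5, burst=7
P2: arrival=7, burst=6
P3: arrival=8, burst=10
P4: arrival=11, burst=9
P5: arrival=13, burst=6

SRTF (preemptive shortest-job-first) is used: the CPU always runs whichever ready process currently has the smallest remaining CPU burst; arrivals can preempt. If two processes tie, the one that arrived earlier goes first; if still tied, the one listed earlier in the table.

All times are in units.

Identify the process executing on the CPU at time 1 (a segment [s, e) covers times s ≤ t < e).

P0

Schedule: | P0 0-4 | idle 4-5 | P1 5-12 | P2 12-18 | P5 18-24 | P4 24-33 | P3 33-43 |
Completion: P0=4  P1=12  P2=18  P3=43  P4=33  P5=24
Turnaround (C−A): P0=4  P1=7  P2=11  P3=35  P4=22  P5=11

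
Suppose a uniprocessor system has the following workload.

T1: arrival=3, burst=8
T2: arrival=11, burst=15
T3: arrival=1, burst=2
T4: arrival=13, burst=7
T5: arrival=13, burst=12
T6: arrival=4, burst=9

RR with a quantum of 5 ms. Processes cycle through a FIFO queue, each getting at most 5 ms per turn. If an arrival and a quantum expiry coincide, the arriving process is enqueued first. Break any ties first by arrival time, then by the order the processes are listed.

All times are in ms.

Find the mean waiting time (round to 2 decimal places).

Timeline: | idle 0-1 | T3 1-3 | T1 3-8 | T6 8-13 | T1 13-16 | T2 16-21 | T4 21-26 | T5 26-31 | T6 31-35 | T2 35-40 | T4 40-42 | T5 42-47 | T2 47-52 | T5 52-54 |
Completion: T1=16  T2=52  T3=3  T4=42  T5=54  T6=35
Turnaround (C−A): T1=13  T2=41  T3=2  T4=29  T5=41  T6=31
Waiting times: T1=5, T2=26, T3=0, T4=22, T5=29, T6=22
Average waiting = (5+26+0+22+29+22) / 6 = 104/6 = 17.33

17.33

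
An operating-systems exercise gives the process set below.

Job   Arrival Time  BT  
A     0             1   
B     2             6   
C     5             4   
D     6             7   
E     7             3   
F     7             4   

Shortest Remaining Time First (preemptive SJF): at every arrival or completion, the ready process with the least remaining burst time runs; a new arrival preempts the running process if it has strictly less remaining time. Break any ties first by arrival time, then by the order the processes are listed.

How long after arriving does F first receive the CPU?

Timeline: | A 0-1 | idle 1-2 | B 2-8 | E 8-11 | C 11-15 | F 15-19 | D 19-26 |
Completion: A=1  B=8  C=15  D=26  E=11  F=19
Turnaround (C−A): A=1  B=6  C=10  D=20  E=4  F=12
Response(F) = first start − arrival = 15 − 7 = 8

8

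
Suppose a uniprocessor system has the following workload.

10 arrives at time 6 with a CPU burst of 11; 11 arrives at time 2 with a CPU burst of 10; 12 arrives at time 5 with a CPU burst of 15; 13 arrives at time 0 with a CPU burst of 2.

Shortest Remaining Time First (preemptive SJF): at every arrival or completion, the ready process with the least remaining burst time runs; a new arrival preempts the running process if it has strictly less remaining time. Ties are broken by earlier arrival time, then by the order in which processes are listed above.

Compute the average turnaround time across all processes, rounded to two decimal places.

15.50

Schedule: | 13 0-2 | 11 2-12 | 10 12-23 | 12 23-38 |
Completion: 10=23  11=12  12=38  13=2
Turnaround times: 10=17, 11=10, 12=33, 13=2
Average turnaround = (17+10+33+2) / 4 = 62/4 = 15.50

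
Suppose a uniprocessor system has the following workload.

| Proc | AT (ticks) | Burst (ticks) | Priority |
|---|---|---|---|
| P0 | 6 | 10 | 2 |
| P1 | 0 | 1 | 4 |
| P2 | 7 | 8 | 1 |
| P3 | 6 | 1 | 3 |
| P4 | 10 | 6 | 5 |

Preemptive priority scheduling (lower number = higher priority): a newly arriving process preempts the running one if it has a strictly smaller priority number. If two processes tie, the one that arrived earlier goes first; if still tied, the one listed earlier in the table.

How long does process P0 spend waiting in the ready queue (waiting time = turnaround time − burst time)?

8

Gantt: | P1 0-1 | idle 1-6 | P0 6-7 | P2 7-15 | P0 15-24 | P3 24-25 | P4 25-31 |
Completion: P0=24  P1=1  P2=15  P3=25  P4=31
Turnaround (C−A): P0=18  P1=1  P2=8  P3=19  P4=21
Waiting(P0) = turnaround − burst = 18 − 10 = 8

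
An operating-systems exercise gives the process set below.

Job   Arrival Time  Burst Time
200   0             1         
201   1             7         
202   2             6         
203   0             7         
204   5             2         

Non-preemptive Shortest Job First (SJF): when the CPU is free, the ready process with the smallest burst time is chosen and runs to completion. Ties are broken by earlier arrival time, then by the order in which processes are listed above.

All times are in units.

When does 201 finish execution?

23

Schedule: | 200 0-1 | 203 1-8 | 204 8-10 | 202 10-16 | 201 16-23 |
Completion: 200=1  201=23  202=16  203=8  204=10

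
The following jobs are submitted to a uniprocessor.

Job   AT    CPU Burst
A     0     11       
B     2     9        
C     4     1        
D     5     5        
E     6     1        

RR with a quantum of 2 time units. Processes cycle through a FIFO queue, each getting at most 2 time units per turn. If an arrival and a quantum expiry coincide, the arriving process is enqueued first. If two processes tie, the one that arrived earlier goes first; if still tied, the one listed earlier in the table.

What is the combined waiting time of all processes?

Timeline: | A 0-2 | B 2-4 | A 4-6 | C 6-7 | B 7-9 | D 9-11 | E 11-12 | A 12-14 | B 14-16 | D 16-18 | A 18-20 | B 20-22 | D 22-23 | A 23-25 | B 25-26 | A 26-27 |
Completion: A=27  B=26  C=7  D=23  E=12
Turnaround (C−A): A=27  B=24  C=3  D=18  E=6
Waiting = turnaround − burst: A=16, B=15, C=2, D=13, E=5
Total waiting = 16 + 15 + 2 + 13 + 5 = 51

51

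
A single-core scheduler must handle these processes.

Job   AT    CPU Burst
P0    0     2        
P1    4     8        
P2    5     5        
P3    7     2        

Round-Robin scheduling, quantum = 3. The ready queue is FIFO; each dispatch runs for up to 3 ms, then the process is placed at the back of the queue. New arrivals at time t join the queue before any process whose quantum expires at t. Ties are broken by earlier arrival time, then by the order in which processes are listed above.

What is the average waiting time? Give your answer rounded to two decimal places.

Gantt: | P0 0-2 | idle 2-4 | P1 4-7 | P2 7-10 | P3 10-12 | P1 12-15 | P2 15-17 | P1 17-19 |
Completion: P0=2  P1=19  P2=17  P3=12
Waiting times: P0=0, P1=7, P2=7, P3=3
Average waiting = (0+7+7+3) / 4 = 17/4 = 4.25

4.25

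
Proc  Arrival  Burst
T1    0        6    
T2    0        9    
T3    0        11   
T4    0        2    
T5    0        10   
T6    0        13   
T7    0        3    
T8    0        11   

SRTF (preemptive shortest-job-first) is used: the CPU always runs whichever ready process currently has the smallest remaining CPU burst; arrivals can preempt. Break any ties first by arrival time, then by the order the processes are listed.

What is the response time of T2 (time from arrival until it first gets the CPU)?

11

Gantt: | T4 0-2 | T7 2-5 | T1 5-11 | T2 11-20 | T5 20-30 | T3 30-41 | T8 41-52 | T6 52-65 |
Completion: T1=11  T2=20  T3=41  T4=2  T5=30  T6=65  T7=5  T8=52
Response(T2) = first start − arrival = 11 − 0 = 11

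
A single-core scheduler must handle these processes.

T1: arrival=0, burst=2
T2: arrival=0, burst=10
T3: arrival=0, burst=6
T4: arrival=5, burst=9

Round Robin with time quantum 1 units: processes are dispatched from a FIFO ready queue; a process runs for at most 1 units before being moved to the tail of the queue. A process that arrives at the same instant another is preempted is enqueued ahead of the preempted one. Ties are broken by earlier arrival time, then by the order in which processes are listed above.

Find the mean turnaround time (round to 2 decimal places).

17.50

Schedule: | T1 0-1 | T2 1-2 | T3 2-3 | T1 3-4 | T2 4-5 | T3 5-6 | T4 6-7 | T2 7-8 | T3 8-9 | T4 9-10 | T2 10-11 | T3 11-12 | T4 12-13 | T2 13-14 | T3 14-15 | T4 15-16 | T2 16-17 | T3 17-18 | T4 18-19 | T2 19-20 | T4 20-21 | T2 21-22 | T4 22-23 | T2 23-24 | T4 24-25 | T2 25-26 | T4 26-27 |
Completion: T1=4  T2=26  T3=18  T4=27
Turnaround (C−A): T1=4  T2=26  T3=18  T4=22
Turnaround times: T1=4, T2=26, T3=18, T4=22
Average turnaround = (4+26+18+22) / 4 = 70/4 = 17.50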